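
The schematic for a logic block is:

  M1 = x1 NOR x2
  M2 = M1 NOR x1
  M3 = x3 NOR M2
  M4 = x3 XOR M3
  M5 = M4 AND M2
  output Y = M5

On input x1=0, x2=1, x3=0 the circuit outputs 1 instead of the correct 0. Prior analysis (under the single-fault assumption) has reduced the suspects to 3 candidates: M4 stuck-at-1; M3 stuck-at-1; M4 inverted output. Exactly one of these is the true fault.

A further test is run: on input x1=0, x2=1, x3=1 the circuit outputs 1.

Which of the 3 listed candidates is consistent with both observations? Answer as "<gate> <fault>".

M4 stuck-at-1

Evaluate each candidate on input x1=0, x2=1, x3=1:
  M4 stuck-at-1: M1=0, M2=1, M3=0, M4=1 [stuck-at-1], M5=1 → 1 — matches
  M3 stuck-at-1: M1=0, M2=1, M3=1 [stuck-at-1], M4=0, M5=0 → 0 — eliminated
  M4 inverted output: M1=0, M2=1, M3=0, M4=0 [inverted output], M5=0 → 0 — eliminated
Only M4 stuck-at-1 reproduces the observed 1.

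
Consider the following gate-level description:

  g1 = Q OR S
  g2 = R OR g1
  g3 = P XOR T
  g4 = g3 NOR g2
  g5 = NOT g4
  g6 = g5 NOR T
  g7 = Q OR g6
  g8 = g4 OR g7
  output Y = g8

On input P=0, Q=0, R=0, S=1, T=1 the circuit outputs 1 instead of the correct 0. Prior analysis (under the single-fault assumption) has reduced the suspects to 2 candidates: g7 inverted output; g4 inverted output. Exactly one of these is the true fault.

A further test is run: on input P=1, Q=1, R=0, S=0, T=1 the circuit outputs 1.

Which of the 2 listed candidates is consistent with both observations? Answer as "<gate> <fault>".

g4 inverted output

Evaluate each candidate on input P=1, Q=1, R=0, S=0, T=1:
  g7 inverted output: g1=1, g2=1, g3=0, g4=0, g5=1, g6=0, g7=0 [inverted output], g8=0 → 0 — eliminated
  g4 inverted output: g1=1, g2=1, g3=0, g4=1 [inverted output], g5=0, g6=0, g7=1, g8=1 → 1 — matches
Only g4 inverted output reproduces the observed 1.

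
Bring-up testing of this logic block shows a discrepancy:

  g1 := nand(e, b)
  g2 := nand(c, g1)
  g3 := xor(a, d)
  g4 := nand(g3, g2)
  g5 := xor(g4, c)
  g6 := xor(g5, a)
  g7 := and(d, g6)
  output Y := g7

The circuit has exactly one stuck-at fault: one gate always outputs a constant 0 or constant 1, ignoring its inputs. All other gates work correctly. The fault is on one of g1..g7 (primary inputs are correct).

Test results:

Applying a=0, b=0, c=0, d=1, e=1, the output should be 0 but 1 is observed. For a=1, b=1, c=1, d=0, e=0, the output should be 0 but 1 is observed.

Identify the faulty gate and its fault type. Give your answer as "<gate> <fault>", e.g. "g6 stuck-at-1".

Fault-free values for test 1 (a=0, b=0, c=0, d=1, e=1): g1=1, g2=1, g3=1, g4=0, g5=0, g6=0, g7=0, giving Y=0. Observed 1.
Test 1: faults giving observed 1 are {g2 stuck-at-0, g3 stuck-at-0, g4 stuck-at-1, g5 stuck-at-1, g6 stuck-at-1, g7 stuck-at-1}.
Test 2 (a=1, b=1, c=1, d=0, e=0): fault-free g1=1, g2=0, g3=1, g4=1, g5=0, g6=1, g7=0 → 0; observed 1. Eliminates g2 stuck-at-0, g3 stuck-at-0, g4 stuck-at-1, g5 stuck-at-1, g6 stuck-at-1.
Only g7 stuck-at-1 is consistent with every test.

g7 stuck-at-1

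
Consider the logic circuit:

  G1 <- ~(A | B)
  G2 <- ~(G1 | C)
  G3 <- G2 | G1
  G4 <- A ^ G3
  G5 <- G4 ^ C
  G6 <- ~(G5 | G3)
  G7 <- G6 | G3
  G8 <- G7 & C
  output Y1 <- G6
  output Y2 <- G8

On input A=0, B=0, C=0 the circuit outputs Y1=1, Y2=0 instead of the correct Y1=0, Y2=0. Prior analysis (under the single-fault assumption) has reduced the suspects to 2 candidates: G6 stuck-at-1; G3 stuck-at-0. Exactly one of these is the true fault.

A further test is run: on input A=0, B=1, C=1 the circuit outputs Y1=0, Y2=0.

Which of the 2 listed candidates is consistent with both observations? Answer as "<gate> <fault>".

Evaluate each candidate on input A=0, B=1, C=1:
  G6 stuck-at-1: G1=0, G2=0, G3=0, G4=0, G5=1, G6=1 [stuck-at-1], G7=1, G8=1 → Y1=1, Y2=1 — eliminated
  G3 stuck-at-0: G1=0, G2=0, G3=0 [stuck-at-0], G4=0, G5=1, G6=0, G7=0, G8=0 → Y1=0, Y2=0 — matches
Only G3 stuck-at-0 reproduces the observed Y1=0, Y2=0.

G3 stuck-at-0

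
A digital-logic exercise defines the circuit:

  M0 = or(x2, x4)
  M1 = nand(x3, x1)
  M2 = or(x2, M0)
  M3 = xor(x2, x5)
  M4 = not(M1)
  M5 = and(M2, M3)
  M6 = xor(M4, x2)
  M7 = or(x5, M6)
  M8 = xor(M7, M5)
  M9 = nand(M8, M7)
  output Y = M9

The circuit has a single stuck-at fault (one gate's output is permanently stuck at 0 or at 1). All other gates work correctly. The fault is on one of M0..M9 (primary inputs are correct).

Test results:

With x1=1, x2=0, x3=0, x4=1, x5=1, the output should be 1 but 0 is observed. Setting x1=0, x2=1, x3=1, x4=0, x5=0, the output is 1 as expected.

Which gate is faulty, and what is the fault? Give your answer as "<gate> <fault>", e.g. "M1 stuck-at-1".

Fault-free values for test 1 (x1=1, x2=0, x3=0, x4=1, x5=1): M0=1, M1=1, M2=1, M3=1, M4=0, M5=1, M6=0, M7=1, M8=0, M9=1, giving Y=1. Observed 0.
Test 1: faults giving observed 0 are {M0 stuck-at-0, M2 stuck-at-0, M3 stuck-at-0, M5 stuck-at-0, M8 stuck-at-1, M9 stuck-at-0}.
Test 2 (x1=0, x2=1, x3=1, x4=0, x5=0): fault-free M0=1, M1=1, M2=1, M3=1, M4=0, M5=1, M6=1, M7=1, M8=0, M9=1 → 1; observed 1. Eliminates M2 stuck-at-0, M3 stuck-at-0, M5 stuck-at-0, M8 stuck-at-1, M9 stuck-at-0.
Only M0 stuck-at-0 is consistent with every test.

M0 stuck-at-0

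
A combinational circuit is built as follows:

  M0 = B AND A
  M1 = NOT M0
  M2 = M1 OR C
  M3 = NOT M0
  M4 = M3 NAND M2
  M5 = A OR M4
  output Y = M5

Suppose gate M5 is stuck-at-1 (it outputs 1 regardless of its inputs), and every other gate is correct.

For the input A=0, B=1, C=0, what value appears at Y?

Propagate with M5 forced: M0=0, M1=1, M2=1, M3=1, M4=0, M5=1 [stuck-at-1].
So Y = 1. (Without the fault it would be 0.)

1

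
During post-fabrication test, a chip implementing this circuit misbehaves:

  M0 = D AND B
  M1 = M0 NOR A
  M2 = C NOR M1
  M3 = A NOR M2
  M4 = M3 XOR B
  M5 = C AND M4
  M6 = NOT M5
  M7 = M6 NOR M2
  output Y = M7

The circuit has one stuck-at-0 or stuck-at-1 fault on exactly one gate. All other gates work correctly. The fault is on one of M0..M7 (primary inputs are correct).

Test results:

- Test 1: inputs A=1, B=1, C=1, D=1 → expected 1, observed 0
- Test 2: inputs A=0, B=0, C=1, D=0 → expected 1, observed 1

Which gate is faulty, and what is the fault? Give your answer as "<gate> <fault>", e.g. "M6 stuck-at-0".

M3 stuck-at-1

Fault-free values for test 1 (A=1, B=1, C=1, D=1): M0=1, M1=0, M2=0, M3=0, M4=1, M5=1, M6=0, M7=1, giving Y=1. Observed 0.
Test 1: faults giving observed 0 are {M2 stuck-at-1, M3 stuck-at-1, M4 stuck-at-0, M5 stuck-at-0, M6 stuck-at-1, M7 stuck-at-0}.
Test 2 (A=0, B=0, C=1, D=0): fault-free M0=0, M1=1, M2=0, M3=1, M4=1, M5=1, M6=0, M7=1 → 1; observed 1. Eliminates M2 stuck-at-1, M4 stuck-at-0, M5 stuck-at-0, M6 stuck-at-1, M7 stuck-at-0.
Only M3 stuck-at-1 is consistent with every test.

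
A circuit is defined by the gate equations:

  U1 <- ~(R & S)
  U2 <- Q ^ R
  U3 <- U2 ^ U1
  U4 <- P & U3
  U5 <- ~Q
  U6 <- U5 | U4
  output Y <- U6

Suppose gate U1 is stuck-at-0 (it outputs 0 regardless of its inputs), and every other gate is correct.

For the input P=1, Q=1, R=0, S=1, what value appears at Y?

Propagate with U1 forced: U1=0 [stuck-at-0], U2=1, U3=1, U4=1, U5=0, U6=1.
So Y = 1. (Without the fault it would be 0.)

1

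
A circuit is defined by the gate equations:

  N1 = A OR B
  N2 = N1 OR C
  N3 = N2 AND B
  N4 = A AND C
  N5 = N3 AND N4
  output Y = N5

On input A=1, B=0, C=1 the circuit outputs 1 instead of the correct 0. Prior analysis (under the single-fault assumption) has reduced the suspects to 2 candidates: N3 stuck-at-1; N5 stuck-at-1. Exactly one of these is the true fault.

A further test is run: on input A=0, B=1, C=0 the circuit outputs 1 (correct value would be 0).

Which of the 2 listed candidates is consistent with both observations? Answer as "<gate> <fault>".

N5 stuck-at-1

Evaluate each candidate on input A=0, B=1, C=0:
  N3 stuck-at-1: N1=1, N2=1, N3=1 [stuck-at-1], N4=0, N5=0 → 0 — eliminated
  N5 stuck-at-1: N1=1, N2=1, N3=1, N4=0, N5=1 [stuck-at-1] → 1 — matches
Only N5 stuck-at-1 reproduces the observed 1.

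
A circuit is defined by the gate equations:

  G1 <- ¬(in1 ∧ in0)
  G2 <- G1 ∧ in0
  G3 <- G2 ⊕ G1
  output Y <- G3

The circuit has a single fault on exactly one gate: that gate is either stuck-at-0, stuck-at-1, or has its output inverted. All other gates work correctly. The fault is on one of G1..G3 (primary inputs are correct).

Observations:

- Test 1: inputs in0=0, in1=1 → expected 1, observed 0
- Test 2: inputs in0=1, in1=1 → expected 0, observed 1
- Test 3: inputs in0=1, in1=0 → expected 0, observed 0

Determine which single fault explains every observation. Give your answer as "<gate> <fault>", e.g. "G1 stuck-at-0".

G2 stuck-at-1

Fault-free values for test 1 (in0=0, in1=1): G1=1, G2=0, G3=1, giving Y=1. Observed 0.
Test 1: faults giving observed 0 are {G1 stuck-at-0, G1 inverted output, G2 stuck-at-1, G2 inverted output, G3 stuck-at-0, G3 inverted output}.
Test 2 (in0=1, in1=1): fault-free G1=0, G2=0, G3=0 → 0; observed 1. Eliminates G1 stuck-at-0, G1 inverted output, G3 stuck-at-0.
Test 3 (in0=1, in1=0): fault-free G1=1, G2=1, G3=0 → 0; observed 0. Eliminates G2 inverted output, G3 inverted output.
Only G2 stuck-at-1 is consistent with every test.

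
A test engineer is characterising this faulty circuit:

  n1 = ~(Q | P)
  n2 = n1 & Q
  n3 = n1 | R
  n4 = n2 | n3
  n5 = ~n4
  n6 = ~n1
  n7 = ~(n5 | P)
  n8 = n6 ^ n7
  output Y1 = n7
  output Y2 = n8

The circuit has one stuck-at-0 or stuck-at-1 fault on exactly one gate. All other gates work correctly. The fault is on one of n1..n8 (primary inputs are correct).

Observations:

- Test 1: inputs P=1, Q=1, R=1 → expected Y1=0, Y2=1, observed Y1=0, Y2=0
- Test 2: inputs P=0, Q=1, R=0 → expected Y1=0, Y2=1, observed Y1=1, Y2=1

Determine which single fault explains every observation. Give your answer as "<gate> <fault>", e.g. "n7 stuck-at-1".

Fault-free values for test 1 (P=1, Q=1, R=1): n1=0, n2=0, n3=1, n4=1, n5=0, n6=1, n7=0, n8=1, giving Y1=0, Y2=1. Observed Y1=0, Y2=0.
Test 1: faults giving observed Y1=0, Y2=0 are {n1 stuck-at-1, n6 stuck-at-0, n8 stuck-at-0}.
Test 2 (P=0, Q=1, R=0): fault-free n1=0, n2=0, n3=0, n4=0, n5=1, n6=1, n7=0, n8=1 → Y1=0, Y2=1; observed Y1=1, Y2=1. Eliminates n6 stuck-at-0, n8 stuck-at-0.
Only n1 stuck-at-1 is consistent with every test.

n1 stuck-at-1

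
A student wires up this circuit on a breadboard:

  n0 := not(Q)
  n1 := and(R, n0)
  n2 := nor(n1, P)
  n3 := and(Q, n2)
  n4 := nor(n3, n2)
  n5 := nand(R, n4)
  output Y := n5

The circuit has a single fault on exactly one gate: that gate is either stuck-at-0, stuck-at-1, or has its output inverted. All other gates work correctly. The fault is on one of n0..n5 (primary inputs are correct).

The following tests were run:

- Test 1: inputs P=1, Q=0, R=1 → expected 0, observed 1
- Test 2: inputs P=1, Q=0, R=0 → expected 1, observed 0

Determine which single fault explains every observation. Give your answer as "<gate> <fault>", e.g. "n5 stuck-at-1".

Fault-free values for test 1 (P=1, Q=0, R=1): n0=1, n1=1, n2=0, n3=0, n4=1, n5=0, giving Y=0. Observed 1.
Test 1: faults giving observed 1 are {n2 stuck-at-1, n2 inverted output, n3 stuck-at-1, n3 inverted output, n4 stuck-at-0, n4 inverted output, n5 stuck-at-1, n5 inverted output}.
Test 2 (P=1, Q=0, R=0): fault-free n0=1, n1=0, n2=0, n3=0, n4=1, n5=1 → 1; observed 0. Eliminates n2 stuck-at-1, n2 inverted output, n3 stuck-at-1, n3 inverted output, n4 stuck-at-0, n4 inverted output, n5 stuck-at-1.
Only n5 inverted output is consistent with every test.

n5 inverted output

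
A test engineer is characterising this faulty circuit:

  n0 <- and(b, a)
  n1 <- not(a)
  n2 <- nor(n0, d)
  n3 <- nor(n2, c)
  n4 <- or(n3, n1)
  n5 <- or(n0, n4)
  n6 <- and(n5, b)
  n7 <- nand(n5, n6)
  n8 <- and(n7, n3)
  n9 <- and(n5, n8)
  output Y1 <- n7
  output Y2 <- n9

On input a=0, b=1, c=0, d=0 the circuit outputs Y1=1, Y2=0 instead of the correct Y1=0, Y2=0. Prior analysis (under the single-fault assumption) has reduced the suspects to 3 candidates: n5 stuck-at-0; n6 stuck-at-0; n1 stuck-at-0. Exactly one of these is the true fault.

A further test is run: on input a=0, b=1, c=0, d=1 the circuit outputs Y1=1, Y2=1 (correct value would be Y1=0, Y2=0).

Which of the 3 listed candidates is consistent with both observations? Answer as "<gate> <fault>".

n6 stuck-at-0

Evaluate each candidate on input a=0, b=1, c=0, d=1:
  n5 stuck-at-0: n0=0, n1=1, n2=0, n3=1, n4=1, n5=0 [stuck-at-0], n6=0, n7=1, n8=1, n9=0 → Y1=1, Y2=0 — eliminated
  n6 stuck-at-0: n0=0, n1=1, n2=0, n3=1, n4=1, n5=1, n6=0 [stuck-at-0], n7=1, n8=1, n9=1 → Y1=1, Y2=1 — matches
  n1 stuck-at-0: n0=0, n1=0 [stuck-at-0], n2=0, n3=1, n4=1, n5=1, n6=1, n7=0, n8=0, n9=0 → Y1=0, Y2=0 — eliminated
Only n6 stuck-at-0 reproduces the observed Y1=1, Y2=1.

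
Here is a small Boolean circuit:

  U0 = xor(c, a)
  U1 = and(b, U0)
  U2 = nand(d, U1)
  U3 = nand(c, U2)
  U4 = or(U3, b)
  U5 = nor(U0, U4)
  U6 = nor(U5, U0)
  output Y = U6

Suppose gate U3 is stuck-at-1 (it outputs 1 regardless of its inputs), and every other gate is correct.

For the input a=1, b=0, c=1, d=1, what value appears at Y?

1

Propagate with U3 forced: U0=0, U1=0, U2=1, U3=1 [stuck-at-1], U4=1, U5=0, U6=1.
So Y = 1. (Without the fault it would be 0.)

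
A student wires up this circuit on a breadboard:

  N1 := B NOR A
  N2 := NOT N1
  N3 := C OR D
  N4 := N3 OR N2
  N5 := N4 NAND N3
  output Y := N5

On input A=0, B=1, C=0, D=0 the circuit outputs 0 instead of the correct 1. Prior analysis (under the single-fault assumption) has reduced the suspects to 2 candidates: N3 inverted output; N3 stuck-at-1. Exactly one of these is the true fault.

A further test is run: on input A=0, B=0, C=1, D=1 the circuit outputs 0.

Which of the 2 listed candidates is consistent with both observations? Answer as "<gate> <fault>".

Evaluate each candidate on input A=0, B=0, C=1, D=1:
  N3 inverted output: N1=1, N2=0, N3=0 [inverted output], N4=0, N5=1 → 1 — eliminated
  N3 stuck-at-1: N1=1, N2=0, N3=1 [stuck-at-1], N4=1, N5=0 → 0 — matches
Only N3 stuck-at-1 reproduces the observed 0.

N3 stuck-at-1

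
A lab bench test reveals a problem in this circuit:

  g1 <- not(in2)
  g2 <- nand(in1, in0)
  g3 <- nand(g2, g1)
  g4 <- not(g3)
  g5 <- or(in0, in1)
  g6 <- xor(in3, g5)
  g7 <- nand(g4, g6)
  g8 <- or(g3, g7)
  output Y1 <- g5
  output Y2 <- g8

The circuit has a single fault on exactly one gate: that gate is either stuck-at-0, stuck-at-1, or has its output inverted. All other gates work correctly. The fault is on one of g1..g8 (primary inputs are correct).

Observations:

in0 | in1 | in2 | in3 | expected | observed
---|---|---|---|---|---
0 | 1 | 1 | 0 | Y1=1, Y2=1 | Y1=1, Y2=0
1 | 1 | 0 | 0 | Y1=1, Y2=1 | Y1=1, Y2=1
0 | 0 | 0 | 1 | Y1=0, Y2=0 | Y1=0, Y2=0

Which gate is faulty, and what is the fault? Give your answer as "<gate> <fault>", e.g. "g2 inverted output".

g1 stuck-at-1

Fault-free values for test 1 (in0=0, in1=1, in2=1, in3=0): g1=0, g2=1, g3=1, g4=0, g5=1, g6=1, g7=1, g8=1, giving Y1=1, Y2=1. Observed Y1=1, Y2=0.
Test 1: faults giving observed Y1=1, Y2=0 are {g1 stuck-at-1, g1 inverted output, g3 stuck-at-0, g3 inverted output, g8 stuck-at-0, g8 inverted output}.
Test 2 (in0=1, in1=1, in2=0, in3=0): fault-free g1=1, g2=0, g3=1, g4=0, g5=1, g6=1, g7=1, g8=1 → Y1=1, Y2=1; observed Y1=1, Y2=1. Eliminates g3 stuck-at-0, g3 inverted output, g8 stuck-at-0, g8 inverted output.
Test 3 (in0=0, in1=0, in2=0, in3=1): fault-free g1=1, g2=1, g3=0, g4=1, g5=0, g6=1, g7=0, g8=0 → Y1=0, Y2=0; observed Y1=0, Y2=0. Eliminates g1 inverted output.
Only g1 stuck-at-1 is consistent with every test.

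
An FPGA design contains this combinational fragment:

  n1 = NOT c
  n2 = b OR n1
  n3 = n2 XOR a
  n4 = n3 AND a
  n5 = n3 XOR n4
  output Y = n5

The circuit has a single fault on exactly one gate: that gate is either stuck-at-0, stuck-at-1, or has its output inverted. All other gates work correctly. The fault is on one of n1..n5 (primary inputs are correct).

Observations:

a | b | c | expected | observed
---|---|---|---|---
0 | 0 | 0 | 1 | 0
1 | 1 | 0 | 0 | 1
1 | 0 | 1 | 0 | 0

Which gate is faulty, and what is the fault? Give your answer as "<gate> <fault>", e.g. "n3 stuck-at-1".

Fault-free values for test 1 (a=0, b=0, c=0): n1=1, n2=1, n3=1, n4=0, n5=1, giving Y=1. Observed 0.
Test 1: faults giving observed 0 are {n1 stuck-at-0, n1 inverted output, n2 stuck-at-0, n2 inverted output, n3 stuck-at-0, n3 inverted output, n4 stuck-at-1, n4 inverted output, n5 stuck-at-0, n5 inverted output}.
Test 2 (a=1, b=1, c=0): fault-free n1=1, n2=1, n3=0, n4=0, n5=0 → 0; observed 1. Eliminates n1 stuck-at-0, n1 inverted output, n2 stuck-at-0, n2 inverted output, n3 stuck-at-0, n3 inverted output, n5 stuck-at-0.
Test 3 (a=1, b=0, c=1): fault-free n1=0, n2=0, n3=1, n4=1, n5=0 → 0; observed 0. Eliminates n4 inverted output, n5 inverted output.
Only n4 stuck-at-1 is consistent with every test.

n4 stuck-at-1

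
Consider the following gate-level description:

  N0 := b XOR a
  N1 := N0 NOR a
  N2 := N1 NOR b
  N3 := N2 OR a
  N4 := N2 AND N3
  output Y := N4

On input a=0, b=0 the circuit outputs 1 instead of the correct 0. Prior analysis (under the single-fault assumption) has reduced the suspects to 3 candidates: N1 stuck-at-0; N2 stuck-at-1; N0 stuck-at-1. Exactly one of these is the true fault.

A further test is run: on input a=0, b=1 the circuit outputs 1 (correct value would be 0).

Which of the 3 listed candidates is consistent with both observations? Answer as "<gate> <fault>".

N2 stuck-at-1

Evaluate each candidate on input a=0, b=1:
  N1 stuck-at-0: N0=1, N1=0 [stuck-at-0], N2=0, N3=0, N4=0 → 0 — eliminated
  N2 stuck-at-1: N0=1, N1=0, N2=1 [stuck-at-1], N3=1, N4=1 → 1 — matches
  N0 stuck-at-1: N0=1 [stuck-at-1], N1=0, N2=0, N3=0, N4=0 → 0 — eliminated
Only N2 stuck-at-1 reproduces the observed 1.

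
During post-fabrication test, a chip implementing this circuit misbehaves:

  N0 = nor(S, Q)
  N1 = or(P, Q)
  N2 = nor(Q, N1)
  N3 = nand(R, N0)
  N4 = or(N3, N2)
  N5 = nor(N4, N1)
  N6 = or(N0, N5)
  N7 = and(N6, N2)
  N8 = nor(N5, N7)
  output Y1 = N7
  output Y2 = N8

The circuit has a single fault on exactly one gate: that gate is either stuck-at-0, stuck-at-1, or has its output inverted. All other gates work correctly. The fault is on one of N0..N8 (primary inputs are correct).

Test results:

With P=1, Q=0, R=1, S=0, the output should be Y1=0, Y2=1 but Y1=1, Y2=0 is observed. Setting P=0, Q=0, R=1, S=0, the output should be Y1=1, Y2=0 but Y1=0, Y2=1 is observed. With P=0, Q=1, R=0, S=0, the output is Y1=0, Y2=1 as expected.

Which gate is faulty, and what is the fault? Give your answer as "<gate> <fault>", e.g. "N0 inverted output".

N1 inverted output

Fault-free values for test 1 (P=1, Q=0, R=1, S=0): N0=1, N1=1, N2=0, N3=0, N4=0, N5=0, N6=1, N7=0, N8=1, giving Y1=0, Y2=1. Observed Y1=1, Y2=0.
Test 1: faults giving observed Y1=1, Y2=0 are {N1 stuck-at-0, N1 inverted output, N2 stuck-at-1, N2 inverted output, N7 stuck-at-1, N7 inverted output}.
Test 2 (P=0, Q=0, R=1, S=0): fault-free N0=1, N1=0, N2=1, N3=0, N4=1, N5=0, N6=1, N7=1, N8=0 → Y1=1, Y2=0; observed Y1=0, Y2=1. Eliminates N1 stuck-at-0, N2 stuck-at-1, N2 inverted output, N7 stuck-at-1.
Test 3 (P=0, Q=1, R=0, S=0): fault-free N0=0, N1=1, N2=0, N3=1, N4=1, N5=0, N6=0, N7=0, N8=1 → Y1=0, Y2=1; observed Y1=0, Y2=1. Eliminates N7 inverted output.
Only N1 inverted output is consistent with every test.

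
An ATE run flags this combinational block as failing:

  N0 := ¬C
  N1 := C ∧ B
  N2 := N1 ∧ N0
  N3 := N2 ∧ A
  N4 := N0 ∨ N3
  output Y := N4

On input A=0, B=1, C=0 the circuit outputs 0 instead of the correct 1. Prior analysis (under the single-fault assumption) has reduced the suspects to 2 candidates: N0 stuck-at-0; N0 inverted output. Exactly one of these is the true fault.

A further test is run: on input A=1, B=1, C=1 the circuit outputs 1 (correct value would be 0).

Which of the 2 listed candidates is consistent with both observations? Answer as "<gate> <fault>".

Evaluate each candidate on input A=1, B=1, C=1:
  N0 stuck-at-0: N0=0 [stuck-at-0], N1=1, N2=0, N3=0, N4=0 → 0 — eliminated
  N0 inverted output: N0=1 [inverted output], N1=1, N2=1, N3=1, N4=1 → 1 — matches
Only N0 inverted output reproduces the observed 1.

N0 inverted output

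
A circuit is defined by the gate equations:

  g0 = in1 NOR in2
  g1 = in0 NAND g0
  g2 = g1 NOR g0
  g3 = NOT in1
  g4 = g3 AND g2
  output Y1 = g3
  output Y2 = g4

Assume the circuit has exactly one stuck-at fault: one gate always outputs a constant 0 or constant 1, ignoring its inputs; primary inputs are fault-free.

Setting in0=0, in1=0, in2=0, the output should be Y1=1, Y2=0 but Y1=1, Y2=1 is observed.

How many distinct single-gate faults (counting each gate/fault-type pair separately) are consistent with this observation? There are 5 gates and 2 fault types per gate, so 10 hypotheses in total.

2

Fault-free: g0=1, g1=1, g2=0, g3=1, g4=0 → Y1=1, Y2=0. Observed Y1=1, Y2=1.
  g0 stuck-at-0: output Y1=1, Y2=0 ✗
  g0 stuck-at-1: output Y1=1, Y2=0 ✗
  g1 stuck-at-0: output Y1=1, Y2=0 ✗
  g1 stuck-at-1: output Y1=1, Y2=0 ✗
  g2 stuck-at-0: output Y1=1, Y2=0 ✗
  g2 stuck-at-1: output Y1=1, Y2=1 ✓
  g3 stuck-at-0: output Y1=0, Y2=0 ✗
  g3 stuck-at-1: output Y1=1, Y2=0 ✗
  g4 stuck-at-0: output Y1=1, Y2=0 ✗
  g4 stuck-at-1: output Y1=1, Y2=1 ✓
Consistent faults: {g2 stuck-at-1, g4 stuck-at-1} — 2 in all.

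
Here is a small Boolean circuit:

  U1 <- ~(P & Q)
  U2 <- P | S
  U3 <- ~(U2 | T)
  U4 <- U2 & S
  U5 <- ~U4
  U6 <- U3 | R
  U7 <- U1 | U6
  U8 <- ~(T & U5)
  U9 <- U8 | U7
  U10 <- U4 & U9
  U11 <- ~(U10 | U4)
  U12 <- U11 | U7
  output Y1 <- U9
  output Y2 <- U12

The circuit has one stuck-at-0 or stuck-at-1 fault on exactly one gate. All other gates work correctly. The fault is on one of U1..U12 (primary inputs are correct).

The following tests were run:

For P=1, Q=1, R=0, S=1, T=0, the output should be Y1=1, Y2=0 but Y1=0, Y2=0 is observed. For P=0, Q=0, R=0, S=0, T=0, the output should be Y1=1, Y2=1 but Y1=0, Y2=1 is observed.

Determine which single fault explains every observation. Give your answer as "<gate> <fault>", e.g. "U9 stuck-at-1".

U9 stuck-at-0

Fault-free values for test 1 (P=1, Q=1, R=0, S=1, T=0): U1=0, U2=1, U3=0, U4=1, U5=0, U6=0, U7=0, U8=1, U9=1, U10=1, U11=0, U12=0, giving Y1=1, Y2=0. Observed Y1=0, Y2=0.
Test 1: faults giving observed Y1=0, Y2=0 are {U8 stuck-at-0, U9 stuck-at-0}.
Test 2 (P=0, Q=0, R=0, S=0, T=0): fault-free U1=1, U2=0, U3=1, U4=0, U5=1, U6=1, U7=1, U8=1, U9=1, U10=0, U11=1, U12=1 → Y1=1, Y2=1; observed Y1=0, Y2=1. Eliminates U8 stuck-at-0.
Only U9 stuck-at-0 is consistent with every test.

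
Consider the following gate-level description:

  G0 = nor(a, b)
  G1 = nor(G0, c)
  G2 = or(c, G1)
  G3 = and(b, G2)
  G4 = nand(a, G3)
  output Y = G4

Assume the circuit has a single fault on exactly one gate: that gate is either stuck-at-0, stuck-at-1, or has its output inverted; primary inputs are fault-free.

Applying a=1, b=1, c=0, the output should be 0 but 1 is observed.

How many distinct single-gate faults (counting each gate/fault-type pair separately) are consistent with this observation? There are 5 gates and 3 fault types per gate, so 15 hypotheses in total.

10

Fault-free: G0=0, G1=1, G2=1, G3=1, G4=0 → 0. Observed 1.
  G0: stuck-at-1, inverted output ✓; others ✗
  G1: stuck-at-0, inverted output ✓; others ✗
  G2: stuck-at-0, inverted output ✓; others ✗
  G3: stuck-at-0, inverted output ✓; others ✗
  G4: stuck-at-1, inverted output ✓; others ✗
Consistent faults: {G0 stuck-at-1, G0 inverted output, G1 stuck-at-0, G1 inverted output, G2 stuck-at-0, G2 inverted output, G3 stuck-at-0, G3 inverted output, G4 stuck-at-1, G4 inverted output} — 10 in all.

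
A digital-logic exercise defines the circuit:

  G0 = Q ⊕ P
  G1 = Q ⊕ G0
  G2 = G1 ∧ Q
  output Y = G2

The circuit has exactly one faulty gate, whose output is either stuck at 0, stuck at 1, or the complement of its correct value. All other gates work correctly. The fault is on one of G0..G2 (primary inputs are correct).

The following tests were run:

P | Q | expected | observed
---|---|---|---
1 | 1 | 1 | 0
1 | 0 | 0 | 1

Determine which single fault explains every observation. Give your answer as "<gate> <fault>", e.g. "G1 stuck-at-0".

G2 inverted output

Fault-free values for test 1 (P=1, Q=1): G0=0, G1=1, G2=1, giving Y=1. Observed 0.
Test 1: faults giving observed 0 are {G0 stuck-at-1, G0 inverted output, G1 stuck-at-0, G1 inverted output, G2 stuck-at-0, G2 inverted output}.
Test 2 (P=1, Q=0): fault-free G0=1, G1=1, G2=0 → 0; observed 1. Eliminates G0 stuck-at-1, G0 inverted output, G1 stuck-at-0, G1 inverted output, G2 stuck-at-0.
Only G2 inverted output is consistent with every test.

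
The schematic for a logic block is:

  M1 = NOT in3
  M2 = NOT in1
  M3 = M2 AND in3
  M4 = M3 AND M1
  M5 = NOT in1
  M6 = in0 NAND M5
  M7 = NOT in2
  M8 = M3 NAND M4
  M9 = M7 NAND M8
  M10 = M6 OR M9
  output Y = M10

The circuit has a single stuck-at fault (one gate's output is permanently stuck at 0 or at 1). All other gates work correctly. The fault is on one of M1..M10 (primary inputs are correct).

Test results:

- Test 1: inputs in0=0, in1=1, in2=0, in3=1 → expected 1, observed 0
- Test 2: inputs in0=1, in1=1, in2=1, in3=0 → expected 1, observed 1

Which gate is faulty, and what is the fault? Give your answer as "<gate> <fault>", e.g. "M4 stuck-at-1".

Fault-free values for test 1 (in0=0, in1=1, in2=0, in3=1): M1=0, M2=0, M3=0, M4=0, M5=0, M6=1, M7=1, M8=1, M9=0, M10=1, giving Y=1. Observed 0.
Test 1: faults giving observed 0 are {M6 stuck-at-0, M10 stuck-at-0}.
Test 2 (in0=1, in1=1, in2=1, in3=0): fault-free M1=1, M2=0, M3=0, M4=0, M5=0, M6=1, M7=0, M8=1, M9=1, M10=1 → 1; observed 1. Eliminates M10 stuck-at-0.
Only M6 stuck-at-0 is consistent with every test.

M6 stuck-at-0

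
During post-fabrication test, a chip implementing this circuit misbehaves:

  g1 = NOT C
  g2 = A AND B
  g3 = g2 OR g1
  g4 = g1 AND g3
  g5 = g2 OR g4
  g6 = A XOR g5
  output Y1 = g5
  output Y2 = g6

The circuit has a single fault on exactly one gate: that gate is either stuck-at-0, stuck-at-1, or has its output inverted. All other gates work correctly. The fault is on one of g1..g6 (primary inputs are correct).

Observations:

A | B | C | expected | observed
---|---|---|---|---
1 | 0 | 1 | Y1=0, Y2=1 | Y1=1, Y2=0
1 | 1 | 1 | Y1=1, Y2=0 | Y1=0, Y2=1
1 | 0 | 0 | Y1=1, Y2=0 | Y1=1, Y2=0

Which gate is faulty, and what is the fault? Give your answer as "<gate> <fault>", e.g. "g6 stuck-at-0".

Fault-free values for test 1 (A=1, B=0, C=1): g1=0, g2=0, g3=0, g4=0, g5=0, g6=1, giving Y1=0, Y2=1. Observed Y1=1, Y2=0.
Test 1: faults giving observed Y1=1, Y2=0 are {g1 stuck-at-1, g1 inverted output, g2 stuck-at-1, g2 inverted output, g4 stuck-at-1, g4 inverted output, g5 stuck-at-1, g5 inverted output}.
Test 2 (A=1, B=1, C=1): fault-free g1=0, g2=1, g3=1, g4=0, g5=1, g6=0 → Y1=1, Y2=0; observed Y1=0, Y2=1. Eliminates g1 stuck-at-1, g1 inverted output, g2 stuck-at-1, g4 stuck-at-1, g4 inverted output, g5 stuck-at-1.
Test 3 (A=1, B=0, C=0): fault-free g1=1, g2=0, g3=1, g4=1, g5=1, g6=0 → Y1=1, Y2=0; observed Y1=1, Y2=0. Eliminates g5 inverted output.
Only g2 inverted output is consistent with every test.

g2 inverted output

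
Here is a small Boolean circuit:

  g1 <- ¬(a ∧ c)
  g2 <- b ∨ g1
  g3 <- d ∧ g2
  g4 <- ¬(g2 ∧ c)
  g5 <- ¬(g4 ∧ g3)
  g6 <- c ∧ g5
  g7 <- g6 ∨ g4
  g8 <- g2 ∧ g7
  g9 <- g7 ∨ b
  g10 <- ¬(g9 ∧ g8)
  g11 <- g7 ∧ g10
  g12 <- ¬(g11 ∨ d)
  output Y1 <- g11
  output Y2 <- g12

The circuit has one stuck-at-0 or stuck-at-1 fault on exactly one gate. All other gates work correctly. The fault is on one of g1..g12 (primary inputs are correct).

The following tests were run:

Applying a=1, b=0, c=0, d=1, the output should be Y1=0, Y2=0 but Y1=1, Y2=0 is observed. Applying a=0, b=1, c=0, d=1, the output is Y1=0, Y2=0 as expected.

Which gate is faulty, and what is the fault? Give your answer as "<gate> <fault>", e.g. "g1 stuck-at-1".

Fault-free values for test 1 (a=1, b=0, c=0, d=1): g1=1, g2=1, g3=1, g4=1, g5=0, g6=0, g7=1, g8=1, g9=1, g10=0, g11=0, g12=0, giving Y1=0, Y2=0. Observed Y1=1, Y2=0.
Test 1: faults giving observed Y1=1, Y2=0 are {g1 stuck-at-0, g2 stuck-at-0, g8 stuck-at-0, g9 stuck-at-0, g10 stuck-at-1, g11 stuck-at-1}.
Test 2 (a=0, b=1, c=0, d=1): fault-free g1=1, g2=1, g3=1, g4=1, g5=0, g6=0, g7=1, g8=1, g9=1, g10=0, g11=0, g12=0 → Y1=0, Y2=0; observed Y1=0, Y2=0. Eliminates g2 stuck-at-0, g8 stuck-at-0, g9 stuck-at-0, g10 stuck-at-1, g11 stuck-at-1.
Only g1 stuck-at-0 is consistent with every test.

g1 stuck-at-0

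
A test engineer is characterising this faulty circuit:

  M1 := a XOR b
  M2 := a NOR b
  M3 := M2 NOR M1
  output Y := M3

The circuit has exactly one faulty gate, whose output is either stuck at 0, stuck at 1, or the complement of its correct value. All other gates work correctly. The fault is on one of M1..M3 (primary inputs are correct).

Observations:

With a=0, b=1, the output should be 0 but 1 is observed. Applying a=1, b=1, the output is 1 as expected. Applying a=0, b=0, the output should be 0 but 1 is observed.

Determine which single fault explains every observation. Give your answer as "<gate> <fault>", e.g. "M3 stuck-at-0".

M3 stuck-at-1

Fault-free values for test 1 (a=0, b=1): M1=1, M2=0, M3=0, giving Y=0. Observed 1.
Test 1: faults giving observed 1 are {M1 stuck-at-0, M1 inverted output, M3 stuck-at-1, M3 inverted output}.
Test 2 (a=1, b=1): fault-free M1=0, M2=0, M3=1 → 1; observed 1. Eliminates M1 inverted output, M3 inverted output.
Test 3 (a=0, b=0): fault-free M1=0, M2=1, M3=0 → 0; observed 1. Eliminates M1 stuck-at-0.
Only M3 stuck-at-1 is consistent with every test.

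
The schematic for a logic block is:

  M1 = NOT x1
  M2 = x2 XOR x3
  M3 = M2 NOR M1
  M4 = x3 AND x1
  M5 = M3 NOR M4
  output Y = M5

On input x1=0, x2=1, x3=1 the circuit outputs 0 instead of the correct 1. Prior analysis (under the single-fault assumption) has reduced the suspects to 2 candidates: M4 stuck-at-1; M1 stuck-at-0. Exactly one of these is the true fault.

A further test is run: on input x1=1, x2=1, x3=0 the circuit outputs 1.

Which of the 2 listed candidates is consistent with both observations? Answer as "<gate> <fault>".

M1 stuck-at-0

Evaluate each candidate on input x1=1, x2=1, x3=0:
  M4 stuck-at-1: M1=0, M2=1, M3=0, M4=1 [stuck-at-1], M5=0 → 0 — eliminated
  M1 stuck-at-0: M1=0 [stuck-at-0], M2=1, M3=0, M4=0, M5=1 → 1 — matches
Only M1 stuck-at-0 reproduces the observed 1.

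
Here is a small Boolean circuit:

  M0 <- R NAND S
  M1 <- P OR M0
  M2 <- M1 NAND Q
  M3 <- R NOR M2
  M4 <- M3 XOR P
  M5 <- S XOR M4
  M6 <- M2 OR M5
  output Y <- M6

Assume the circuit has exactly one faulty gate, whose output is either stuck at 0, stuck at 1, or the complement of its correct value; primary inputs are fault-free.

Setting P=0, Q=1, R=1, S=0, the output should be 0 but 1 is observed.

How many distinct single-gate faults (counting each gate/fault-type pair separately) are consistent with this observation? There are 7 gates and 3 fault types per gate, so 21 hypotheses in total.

14

Fault-free: M0=1, M1=1, M2=0, M3=0, M4=0, M5=0, M6=0 → 0. Observed 1.
  M0: stuck-at-0, inverted output ✓; others ✗
  M1: stuck-at-0, inverted output ✓; others ✗
  M2: stuck-at-1, inverted output ✓; others ✗
  M3: stuck-at-1, inverted output ✓; others ✗
  M4: stuck-at-1, inverted output ✓; others ✗
  M5: stuck-at-1, inverted output ✓; others ✗
  M6: stuck-at-1, inverted output ✓; others ✗
Consistent faults: {M0 stuck-at-0, M0 inverted output, M1 stuck-at-0, M1 inverted output, M2 stuck-at-1, M2 inverted output, M3 stuck-at-1, M3 inverted output, M4 stuck-at-1, M4 inverted output, M5 stuck-at-1, M5 inverted output, M6 stuck-at-1, M6 inverted output} — 14 in all.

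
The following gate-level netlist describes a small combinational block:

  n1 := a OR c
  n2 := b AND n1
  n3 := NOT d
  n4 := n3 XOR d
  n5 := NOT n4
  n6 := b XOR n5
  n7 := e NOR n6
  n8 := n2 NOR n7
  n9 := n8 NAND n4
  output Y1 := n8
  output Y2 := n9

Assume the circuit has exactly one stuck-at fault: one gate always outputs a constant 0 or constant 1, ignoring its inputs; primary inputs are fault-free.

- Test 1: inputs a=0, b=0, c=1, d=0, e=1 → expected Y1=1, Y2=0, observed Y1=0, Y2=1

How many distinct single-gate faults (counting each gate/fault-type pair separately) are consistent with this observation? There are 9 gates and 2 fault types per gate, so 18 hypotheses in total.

3

Fault-free: n1=1, n2=0, n3=1, n4=1, n5=0, n6=0, n7=0, n8=1, n9=0 → Y1=1, Y2=0. Observed Y1=0, Y2=1.
  n1: none of the 2 fault types match ✗
  n2: stuck-at-1 ✓; others ✗
  n3: none of the 2 fault types match ✗
  n4: none of the 2 fault types match ✗
  n5: none of the 2 fault types match ✗
  n6: none of the 2 fault types match ✗
  n7: stuck-at-1 ✓; others ✗
  n8: stuck-at-0 ✓; others ✗
  n9: none of the 2 fault types match ✗
Consistent faults: {n2 stuck-at-1, n7 stuck-at-1, n8 stuck-at-0} — 3 in all.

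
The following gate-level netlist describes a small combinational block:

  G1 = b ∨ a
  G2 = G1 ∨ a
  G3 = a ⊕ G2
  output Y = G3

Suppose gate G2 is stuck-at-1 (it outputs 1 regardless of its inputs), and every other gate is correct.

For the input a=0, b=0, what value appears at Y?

1

Propagate with G2 forced: G1=0, G2=1 [stuck-at-1], G3=1.
So Y = 1. (Without the fault it would be 0.)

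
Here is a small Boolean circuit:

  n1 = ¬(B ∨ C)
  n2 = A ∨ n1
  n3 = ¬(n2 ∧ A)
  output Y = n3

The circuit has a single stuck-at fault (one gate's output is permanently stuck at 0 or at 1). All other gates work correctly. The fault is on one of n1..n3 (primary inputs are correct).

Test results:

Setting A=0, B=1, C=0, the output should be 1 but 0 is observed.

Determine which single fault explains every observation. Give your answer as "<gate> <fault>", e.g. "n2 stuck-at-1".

Fault-free values for test 1 (A=0, B=1, C=0): n1=0, n2=0, n3=1, giving Y=1. Observed 0.
Test 1: faults giving observed 0 are {n3 stuck-at-0}.
Only n3 stuck-at-0 is consistent with every test.

n3 stuck-at-0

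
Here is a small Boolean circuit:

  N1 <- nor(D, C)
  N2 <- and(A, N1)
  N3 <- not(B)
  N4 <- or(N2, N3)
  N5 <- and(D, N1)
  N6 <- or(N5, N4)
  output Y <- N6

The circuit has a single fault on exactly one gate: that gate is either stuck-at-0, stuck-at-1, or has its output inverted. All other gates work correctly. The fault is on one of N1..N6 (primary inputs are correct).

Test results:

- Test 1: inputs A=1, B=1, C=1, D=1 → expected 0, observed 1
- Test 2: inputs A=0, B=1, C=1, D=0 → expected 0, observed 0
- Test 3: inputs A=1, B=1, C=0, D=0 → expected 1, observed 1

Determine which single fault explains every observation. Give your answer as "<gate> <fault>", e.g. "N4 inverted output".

N1 stuck-at-1

Fault-free values for test 1 (A=1, B=1, C=1, D=1): N1=0, N2=0, N3=0, N4=0, N5=0, N6=0, giving Y=0. Observed 1.
Test 1: faults giving observed 1 are {N1 stuck-at-1, N1 inverted output, N2 stuck-at-1, N2 inverted output, N3 stuck-at-1, N3 inverted output, N4 stuck-at-1, N4 inverted output, N5 stuck-at-1, N5 inverted output, N6 stuck-at-1, N6 inverted output}.
Test 2 (A=0, B=1, C=1, D=0): fault-free N1=0, N2=0, N3=0, N4=0, N5=0, N6=0 → 0; observed 0. Eliminates N2 stuck-at-1, N2 inverted output, N3 stuck-at-1, N3 inverted output, N4 stuck-at-1, N4 inverted output, N5 stuck-at-1, N5 inverted output, N6 stuck-at-1, N6 inverted output.
Test 3 (A=1, B=1, C=0, D=0): fault-free N1=1, N2=1, N3=0, N4=1, N5=0, N6=1 → 1; observed 1. Eliminates N1 inverted output.
Only N1 stuck-at-1 is consistent with every test.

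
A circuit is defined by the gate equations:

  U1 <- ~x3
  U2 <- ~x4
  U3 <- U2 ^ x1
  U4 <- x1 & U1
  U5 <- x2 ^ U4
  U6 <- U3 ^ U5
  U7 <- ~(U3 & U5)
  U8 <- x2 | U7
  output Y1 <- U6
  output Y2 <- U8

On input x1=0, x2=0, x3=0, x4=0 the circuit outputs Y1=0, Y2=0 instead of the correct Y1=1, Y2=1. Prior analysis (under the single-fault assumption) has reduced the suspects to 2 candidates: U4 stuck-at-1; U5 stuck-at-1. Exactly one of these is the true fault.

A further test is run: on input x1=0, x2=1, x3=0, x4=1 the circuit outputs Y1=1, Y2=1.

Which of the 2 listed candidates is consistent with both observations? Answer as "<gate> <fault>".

Evaluate each candidate on input x1=0, x2=1, x3=0, x4=1:
  U4 stuck-at-1: U1=1, U2=0, U3=0, U4=1 [stuck-at-1], U5=0, U6=0, U7=1, U8=1 → Y1=0, Y2=1 — eliminated
  U5 stuck-at-1: U1=1, U2=0, U3=0, U4=0, U5=1 [stuck-at-1], U6=1, U7=1, U8=1 → Y1=1, Y2=1 — matches
Only U5 stuck-at-1 reproduces the observed Y1=1, Y2=1.

U5 stuck-at-1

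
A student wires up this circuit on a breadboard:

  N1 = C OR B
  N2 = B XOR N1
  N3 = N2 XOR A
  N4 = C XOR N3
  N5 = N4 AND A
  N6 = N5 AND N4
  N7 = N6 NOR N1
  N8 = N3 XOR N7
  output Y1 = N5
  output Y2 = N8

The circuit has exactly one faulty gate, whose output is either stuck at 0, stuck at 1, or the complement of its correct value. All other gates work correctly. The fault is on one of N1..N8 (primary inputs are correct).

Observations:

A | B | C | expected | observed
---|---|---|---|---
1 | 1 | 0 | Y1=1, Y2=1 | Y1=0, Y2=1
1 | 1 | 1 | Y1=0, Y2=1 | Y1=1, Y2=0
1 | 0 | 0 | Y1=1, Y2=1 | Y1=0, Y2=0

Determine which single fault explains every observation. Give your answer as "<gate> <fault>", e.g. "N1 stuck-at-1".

N1 inverted output

Fault-free values for test 1 (A=1, B=1, C=0): N1=1, N2=0, N3=1, N4=1, N5=1, N6=1, N7=0, N8=1, giving Y1=1, Y2=1. Observed Y1=0, Y2=1.
Test 1: faults giving observed Y1=0, Y2=1 are {N1 stuck-at-0, N1 inverted output, N4 stuck-at-0, N4 inverted output, N5 stuck-at-0, N5 inverted output}.
Test 2 (A=1, B=1, C=1): fault-free N1=1, N2=0, N3=1, N4=0, N5=0, N6=0, N7=0, N8=1 → Y1=0, Y2=1; observed Y1=1, Y2=0. Eliminates N4 stuck-at-0, N4 inverted output, N5 stuck-at-0, N5 inverted output.
Test 3 (A=1, B=0, C=0): fault-free N1=0, N2=0, N3=1, N4=1, N5=1, N6=1, N7=0, N8=1 → Y1=1, Y2=1; observed Y1=0, Y2=0. Eliminates N1 stuck-at-0.
Only N1 inverted output is consistent with every test.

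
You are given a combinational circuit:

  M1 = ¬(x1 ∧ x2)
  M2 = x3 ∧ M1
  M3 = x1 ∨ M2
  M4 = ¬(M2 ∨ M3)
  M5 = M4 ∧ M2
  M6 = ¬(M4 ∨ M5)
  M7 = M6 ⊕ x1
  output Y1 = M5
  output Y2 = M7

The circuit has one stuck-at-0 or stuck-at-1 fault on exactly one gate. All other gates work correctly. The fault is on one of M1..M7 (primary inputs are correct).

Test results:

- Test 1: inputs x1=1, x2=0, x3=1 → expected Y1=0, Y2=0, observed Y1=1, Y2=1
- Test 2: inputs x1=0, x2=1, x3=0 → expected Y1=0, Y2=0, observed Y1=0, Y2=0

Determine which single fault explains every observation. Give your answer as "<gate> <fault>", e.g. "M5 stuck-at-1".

M4 stuck-at-1

Fault-free values for test 1 (x1=1, x2=0, x3=1): M1=1, M2=1, M3=1, M4=0, M5=0, M6=1, M7=0, giving Y1=0, Y2=0. Observed Y1=1, Y2=1.
Test 1: faults giving observed Y1=1, Y2=1 are {M4 stuck-at-1, M5 stuck-at-1}.
Test 2 (x1=0, x2=1, x3=0): fault-free M1=1, M2=0, M3=0, M4=1, M5=0, M6=0, M7=0 → Y1=0, Y2=0; observed Y1=0, Y2=0. Eliminates M5 stuck-at-1.
Only M4 stuck-at-1 is consistent with every test.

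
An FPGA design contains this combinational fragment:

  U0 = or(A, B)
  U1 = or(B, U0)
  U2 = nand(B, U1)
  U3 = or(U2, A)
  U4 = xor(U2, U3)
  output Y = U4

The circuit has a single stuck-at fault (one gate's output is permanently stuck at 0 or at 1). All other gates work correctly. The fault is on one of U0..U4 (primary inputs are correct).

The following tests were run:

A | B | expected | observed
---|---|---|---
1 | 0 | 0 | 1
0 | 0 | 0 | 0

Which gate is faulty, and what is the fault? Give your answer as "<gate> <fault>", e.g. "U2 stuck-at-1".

U2 stuck-at-0

Fault-free values for test 1 (A=1, B=0): U0=1, U1=1, U2=1, U3=1, U4=0, giving Y=0. Observed 1.
Test 1: faults giving observed 1 are {U2 stuck-at-0, U3 stuck-at-0, U4 stuck-at-1}.
Test 2 (A=0, B=0): fault-free U0=0, U1=0, U2=1, U3=1, U4=0 → 0; observed 0. Eliminates U3 stuck-at-0, U4 stuck-at-1.
Only U2 stuck-at-0 is consistent with every test.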